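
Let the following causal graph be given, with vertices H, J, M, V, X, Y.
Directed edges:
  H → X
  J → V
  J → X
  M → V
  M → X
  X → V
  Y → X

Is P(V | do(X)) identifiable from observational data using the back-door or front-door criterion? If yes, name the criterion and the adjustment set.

P(V|do(X)): backdoor, adjust for {J, M}.

desc(X)\{X}={V}; candidates ⊆ {H,J,M,Y}.
size 0: {}; under {} X still reaches {H,J,M,V,Y} ∋ V.
size 1: {H}, {J}, {M} …(+1); under {H} X still reaches {J,M,V,Y} ∋ V.
{J,M}: X⊥V given {J,M} in G with X→· removed — back-door holds.
P(V|do(X)) = Σ_{J,M} P(V|X,J,M)·P(J,M).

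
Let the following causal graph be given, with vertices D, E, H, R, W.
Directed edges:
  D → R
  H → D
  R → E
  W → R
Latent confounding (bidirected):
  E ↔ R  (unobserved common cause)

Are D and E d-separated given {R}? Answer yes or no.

Bayes-Ball from D | {R} reaches {E,H,W}.
E ∈ reach(D|{R}) ⇒ D ⊥̸ E | {R}.

No — D and E are d-connected given {R}.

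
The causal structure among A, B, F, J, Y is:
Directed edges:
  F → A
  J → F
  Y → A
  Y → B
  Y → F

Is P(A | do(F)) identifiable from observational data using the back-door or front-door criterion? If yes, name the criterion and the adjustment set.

desc(F)\{F}={A}; candidates ⊆ {B,J,Y}.
size 0: {}; under {} F still reaches {A,B,J,Y} ∋ A.
{Y}: F⊥A given {Y} in G with F→· removed — back-door holds.
P(A|do(F)) = Σ_{Y} P(A|F,Y)·P(Y).

P(A|do(F)): backdoor, adjust for {Y}.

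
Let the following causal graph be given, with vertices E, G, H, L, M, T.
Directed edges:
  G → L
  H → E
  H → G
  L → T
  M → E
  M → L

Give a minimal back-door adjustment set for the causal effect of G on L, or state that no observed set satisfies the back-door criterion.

G→L: minimal back-door set ∅.

desc(G)\{G}={L,T}; candidates ⊆ {E,H,M}.
∅: G⊥L given ∅ in G with G→· removed — back-door holds.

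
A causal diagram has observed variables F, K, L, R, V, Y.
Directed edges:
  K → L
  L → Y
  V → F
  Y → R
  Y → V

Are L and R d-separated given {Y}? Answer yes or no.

Yes — L ⊥ R | {Y}.

Bayes-Ball from L | {Y} reaches {K}.
R ∉ reach(L|{Y}) ⇒ L ⊥ R | {Y}.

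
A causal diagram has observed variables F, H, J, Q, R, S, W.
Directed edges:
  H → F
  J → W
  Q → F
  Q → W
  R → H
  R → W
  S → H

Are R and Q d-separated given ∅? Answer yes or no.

Yes — R ⊥ Q | ∅.

Bayes-Ball from R | ∅ reaches {F,H,W}.
Q ∉ reach(R|∅) ⇒ R ⊥ Q | ∅.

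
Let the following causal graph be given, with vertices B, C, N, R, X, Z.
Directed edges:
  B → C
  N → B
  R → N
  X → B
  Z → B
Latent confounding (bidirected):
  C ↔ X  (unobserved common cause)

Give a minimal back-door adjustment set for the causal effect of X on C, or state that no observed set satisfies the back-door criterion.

desc(X)\{X}={B,C}; candidates ⊆ {N,R,Z}.
X↔C: latent back-door arc(s) into X.
size 0: {}; under {} X still reaches {C} ∋ C.
size 1: {N}, {R}, {Z}; under {N} X still reaches {C} ∋ C.
size 2: {N,R}, {N,Z}, {R,Z}; under {N,R} X still reaches {C} ∋ C.
X↔C cannot be blocked by any observed set — no back-door set.

X→C: no observed back-door set.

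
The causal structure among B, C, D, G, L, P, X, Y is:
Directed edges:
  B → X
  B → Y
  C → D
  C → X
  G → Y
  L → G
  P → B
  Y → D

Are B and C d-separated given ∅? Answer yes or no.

Yes — B ⊥ C | ∅.

Bayes-Ball from B | ∅ reaches {D,P,X,Y}.
C ∉ reach(B|∅) ⇒ B ⊥ C | ∅.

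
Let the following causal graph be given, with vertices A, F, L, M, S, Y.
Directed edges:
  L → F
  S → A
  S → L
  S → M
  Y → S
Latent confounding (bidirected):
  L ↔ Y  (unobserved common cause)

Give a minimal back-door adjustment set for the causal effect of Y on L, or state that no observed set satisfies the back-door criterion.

desc(Y)\{Y}={A,F,L,M,S}; candidates ⊆ {—}.
Y↔L: latent back-door arc(s) into Y.
size 0: {}; under {} Y still reaches {F,L} ∋ L.
Y↔L cannot be blocked by any observed set — no back-door set.

Y→L: no observed back-door set.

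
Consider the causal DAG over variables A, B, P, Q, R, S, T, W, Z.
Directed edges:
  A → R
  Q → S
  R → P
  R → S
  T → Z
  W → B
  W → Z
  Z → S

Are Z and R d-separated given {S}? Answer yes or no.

No — Z and R are d-connected given {S}.

Bayes-Ball from Z | {S} reaches {A,B,P,Q,R,T,W}.
R ∈ reach(Z|{S}) ⇒ Z ⊥̸ R | {S}.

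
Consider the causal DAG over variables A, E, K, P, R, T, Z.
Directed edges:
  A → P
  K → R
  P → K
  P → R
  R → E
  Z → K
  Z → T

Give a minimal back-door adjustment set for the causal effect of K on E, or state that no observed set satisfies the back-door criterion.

K→E: minimal back-door set {P}.

desc(K)\{K}={E,R}; candidates ⊆ {A,P,T,Z}.
size 0: {}; under {} K still reaches {A,E,P,R,T,Z} ∋ E.
{P}: K⊥E given {P} in G with K→· removed — back-door holds.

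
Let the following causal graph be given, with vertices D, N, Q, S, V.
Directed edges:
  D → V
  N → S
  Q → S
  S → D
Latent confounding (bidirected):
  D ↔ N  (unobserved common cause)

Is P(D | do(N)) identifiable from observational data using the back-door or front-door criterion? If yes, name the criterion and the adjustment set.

P(D|do(N)): frontdoor, adjust for {S}.

desc(N)\{N}={D,S,V}; candidates ⊆ {Q}.
N↔D: latent back-door arc(s) into N.
size 0: {}; under {} N still reaches {D,V} ∋ D.
size 1: {Q}; under {Q} N still reaches {D,V} ∋ D.
N↔D cannot be blocked by any observed set — no back-door set.
{S}: (i) intercepts every directed N→D path; (ii) no back-door N→{S}; (iii) {N} blocks every back-door {S}→D. Front-door holds.
P(D|do(N)) = Σ_{S} P(S|N) Σ_{N'} P(D|S,N')P(N').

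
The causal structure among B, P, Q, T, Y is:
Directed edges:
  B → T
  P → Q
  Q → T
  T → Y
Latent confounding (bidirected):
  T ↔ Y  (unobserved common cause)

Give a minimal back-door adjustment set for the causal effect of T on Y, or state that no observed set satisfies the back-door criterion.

T→Y: no observed back-door set.

desc(T)\{T}={Y}; candidates ⊆ {B,P,Q}.
T↔Y: latent back-door arc(s) into T.
size 0: {}; under {} T still reaches {B,P,Q,Y} ∋ Y.
size 1: {B}, {P}, {Q}; under {B} T still reaches {P,Q,Y} ∋ Y.
size 2: {B,P}, {B,Q}, {P,Q}; under {B,P} T still reaches {Q,Y} ∋ Y.
T↔Y cannot be blocked by any observed set — no back-door set.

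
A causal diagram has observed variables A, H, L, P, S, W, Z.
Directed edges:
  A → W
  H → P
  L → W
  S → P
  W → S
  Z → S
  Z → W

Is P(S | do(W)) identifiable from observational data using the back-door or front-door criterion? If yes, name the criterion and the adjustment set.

P(S|do(W)): backdoor, adjust for {Z}.

desc(W)\{W}={P,S}; candidates ⊆ {A,H,L,Z}.
size 0: {}; under {} W still reaches {A,L,P,S,Z} ∋ S.
{Z}: W⊥S given {Z} in G with W→· removed — back-door holds.
P(S|do(W)) = Σ_{Z} P(S|W,Z)·P(Z).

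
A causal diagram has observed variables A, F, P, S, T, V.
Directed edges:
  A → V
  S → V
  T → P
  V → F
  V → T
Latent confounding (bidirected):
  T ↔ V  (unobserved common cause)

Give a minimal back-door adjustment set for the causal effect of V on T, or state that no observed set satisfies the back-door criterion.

V→T: no observed back-door set.

desc(V)\{V}={F,P,T}; candidates ⊆ {A,S}.
V↔T: latent back-door arc(s) into V.
size 0: {}; under {} V still reaches {A,P,S,T} ∋ T.
size 1: {A}, {S}; under {A} V still reaches {P,S,T} ∋ T.
size 2: {A,S}; under {A,S} V still reaches {P,T} ∋ T.
V↔T cannot be blocked by any observed set — no back-door set.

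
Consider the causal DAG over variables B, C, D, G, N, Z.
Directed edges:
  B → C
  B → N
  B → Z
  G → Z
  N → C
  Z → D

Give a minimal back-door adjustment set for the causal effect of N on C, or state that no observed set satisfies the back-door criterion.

N→C: minimal back-door set {B}.

desc(N)\{N}={C}; candidates ⊆ {B,D,G,Z}.
size 0: {}; under {} N still reaches {B,C,D,Z} ∋ C.
{B}: N⊥C given {B} in G with N→· removed — back-door holds.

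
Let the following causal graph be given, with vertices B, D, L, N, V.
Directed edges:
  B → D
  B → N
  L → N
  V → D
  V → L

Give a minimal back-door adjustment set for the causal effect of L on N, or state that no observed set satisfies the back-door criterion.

L→N: minimal back-door set ∅.

desc(L)\{L}={N}; candidates ⊆ {B,D,V}.
∅: L⊥N given ∅ in G with L→· removed — back-door holds.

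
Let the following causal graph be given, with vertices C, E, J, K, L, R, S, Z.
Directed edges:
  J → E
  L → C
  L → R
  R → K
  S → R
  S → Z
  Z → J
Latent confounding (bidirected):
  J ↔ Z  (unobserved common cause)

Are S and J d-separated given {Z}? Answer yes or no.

No — S and J are d-connected given {Z}.

Bayes-Ball from S | {Z} reaches {E,J,K,R}.
J ∈ reach(S|{Z}) ⇒ S ⊥̸ J | {Z}.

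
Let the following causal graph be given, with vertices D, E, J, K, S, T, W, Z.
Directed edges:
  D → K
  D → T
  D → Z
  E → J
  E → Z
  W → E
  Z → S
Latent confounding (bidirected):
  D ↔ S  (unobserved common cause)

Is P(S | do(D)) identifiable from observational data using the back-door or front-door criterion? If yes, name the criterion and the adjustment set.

desc(D)\{D}={K,S,T,Z}; candidates ⊆ {E,J,W}.
D↔S: latent back-door arc(s) into D.
size 0: {}; under {} D still reaches {S} ∋ S.
size 1: {E}, {J}, {W}; under {E} D still reaches {S} ∋ S.
size 2: {E,J}, {E,W}, {J,W}; under {E,J} D still reaches {S} ∋ S.
D↔S cannot be blocked by any observed set — no back-door set.
{Z}: (i) intercepts every directed D→S path; (ii) no back-door D→{Z}; (iii) {D} blocks every back-door {Z}→S. Front-door holds.
P(S|do(D)) = Σ_{Z} P(Z|D) Σ_{D'} P(S|Z,D')P(D').

P(S|do(D)): frontdoor, adjust for {Z}.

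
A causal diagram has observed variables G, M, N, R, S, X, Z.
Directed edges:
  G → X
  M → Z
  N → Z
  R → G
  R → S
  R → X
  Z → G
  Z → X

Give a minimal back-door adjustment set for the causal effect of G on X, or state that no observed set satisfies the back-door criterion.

desc(G)\{G}={X}; candidates ⊆ {M,N,R,S,Z}.
size 0: {}; under {} G still reaches {M,N,R,S,X,Z} ∋ X.
size 1: {M}, {N}, {R} …(+2); under {M} G still reaches {N,R,S,X,Z} ∋ X.
{R,Z}: G⊥X given {R,Z} in G with G→· removed — back-door holds.

G→X: minimal back-door set {R, Z}.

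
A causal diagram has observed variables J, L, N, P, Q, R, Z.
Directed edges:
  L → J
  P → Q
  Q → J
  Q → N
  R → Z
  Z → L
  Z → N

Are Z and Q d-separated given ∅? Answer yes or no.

Yes — Z ⊥ Q | ∅.

Bayes-Ball from Z | ∅ reaches {J,L,N,R}.
Q ∉ reach(Z|∅) ⇒ Z ⊥ Q | ∅.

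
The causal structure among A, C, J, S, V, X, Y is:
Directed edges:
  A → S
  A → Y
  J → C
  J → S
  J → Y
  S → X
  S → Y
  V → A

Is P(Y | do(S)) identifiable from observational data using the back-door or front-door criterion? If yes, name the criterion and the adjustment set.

desc(S)\{S}={X,Y}; candidates ⊆ {A,C,J,V}.
size 0: {}; under {} S still reaches {A,C,J,V,Y} ∋ Y.
size 1: {A}, {C}, {J} …(+1); under {A} S still reaches {C,J,Y} ∋ Y.
{A,J}: S⊥Y given {A,J} in G with S→· removed — back-door holds.
P(Y|do(S)) = Σ_{A,J} P(Y|S,A,J)·P(A,J).

P(Y|do(S)): backdoor, adjust for {A, J}.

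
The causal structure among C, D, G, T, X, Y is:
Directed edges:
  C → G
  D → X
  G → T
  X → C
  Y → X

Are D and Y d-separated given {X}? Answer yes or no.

No — D and Y are d-connected given {X}.

Bayes-Ball from D | {X} reaches {Y}.
Y ∈ reach(D|{X}) ⇒ D ⊥̸ Y | {X}.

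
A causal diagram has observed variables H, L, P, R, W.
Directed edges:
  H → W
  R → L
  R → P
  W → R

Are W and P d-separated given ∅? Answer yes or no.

Bayes-Ball from W | ∅ reaches {H,L,P,R}.
P ∈ reach(W|∅) ⇒ W ⊥̸ P | ∅.

No — W and P are d-connected given ∅.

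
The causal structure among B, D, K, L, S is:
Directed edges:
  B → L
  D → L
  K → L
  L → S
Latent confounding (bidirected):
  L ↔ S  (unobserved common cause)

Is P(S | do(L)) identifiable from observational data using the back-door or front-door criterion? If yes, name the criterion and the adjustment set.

desc(L)\{L}={S}; candidates ⊆ {B,D,K}.
L↔S: latent back-door arc(s) into L.
size 0: {}; under {} L still reaches {B,D,K,S} ∋ S.
size 1: {B}, {D}, {K}; under {B} L still reaches {D,K,S} ∋ S.
size 2: {B,D}, {B,K}, {D,K}; under {B,D} L still reaches {K,S} ∋ S.
L↔S cannot be blocked by any observed set — no back-door set.
No mediator lies on a directed L→…→S path.
Neither criterion identifies P(S|do(L)) in this graph.

P(S|do(L)): not identifiable (no BD/FD set).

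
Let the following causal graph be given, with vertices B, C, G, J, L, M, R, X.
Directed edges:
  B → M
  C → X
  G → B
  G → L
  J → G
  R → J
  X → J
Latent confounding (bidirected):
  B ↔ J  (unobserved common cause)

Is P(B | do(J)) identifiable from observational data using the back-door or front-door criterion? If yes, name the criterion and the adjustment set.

P(B|do(J)): frontdoor, adjust for {G}.

desc(J)\{J}={B,G,L,M}; candidates ⊆ {C,R,X}.
J↔B: latent back-door arc(s) into J.
size 0: {}; under {} J still reaches {B,C,M,R,X} ∋ B.
size 1: {C}, {R}, {X}; under {C} J still reaches {B,M,R,X} ∋ B.
size 2: {C,R}, {C,X}, {R,X}; under {C,R} J still reaches {B,M,X} ∋ B.
J↔B cannot be blocked by any observed set — no back-door set.
{G}: (i) intercepts every directed J→B path; (ii) no back-door J→{G}; (iii) {J} blocks every back-door {G}→B. Front-door holds.
P(B|do(J)) = Σ_{G} P(G|J) Σ_{J'} P(B|G,J')P(J').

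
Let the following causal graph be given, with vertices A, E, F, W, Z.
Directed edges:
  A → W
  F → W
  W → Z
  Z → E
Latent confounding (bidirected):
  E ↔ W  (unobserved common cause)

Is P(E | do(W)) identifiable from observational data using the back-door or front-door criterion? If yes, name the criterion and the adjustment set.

P(E|do(W)): frontdoor, adjust for {Z}.

desc(W)\{W}={E,Z}; candidates ⊆ {A,F}.
W↔E: latent back-door arc(s) into W.
size 0: {}; under {} W still reaches {A,E,F} ∋ E.
size 1: {A}, {F}; under {A} W still reaches {E,F} ∋ E.
size 2: {A,F}; under {A,F} W still reaches {E} ∋ E.
W↔E cannot be blocked by any observed set — no back-door set.
{Z}: (i) intercepts every directed W→E path; (ii) no back-door W→{Z}; (iii) {W} blocks every back-door {Z}→E. Front-door holds.
P(E|do(W)) = Σ_{Z} P(Z|W) Σ_{W'} P(E|Z,W')P(W').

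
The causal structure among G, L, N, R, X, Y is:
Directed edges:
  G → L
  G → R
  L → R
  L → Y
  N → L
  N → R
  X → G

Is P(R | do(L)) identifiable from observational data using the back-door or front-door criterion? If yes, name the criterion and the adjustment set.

P(R|do(L)): backdoor, adjust for {G, N}.

desc(L)\{L}={R,Y}; candidates ⊆ {G,N,X}.
size 0: {}; under {} L still reaches {G,N,R,X} ∋ R.
size 1: {G}, {N}, {X}; under {G} L still reaches {N,R} ∋ R.
{G,N}: L⊥R given {G,N} in G with L→· removed — back-door holds.
P(R|do(L)) = Σ_{G,N} P(R|L,G,N)·P(G,N).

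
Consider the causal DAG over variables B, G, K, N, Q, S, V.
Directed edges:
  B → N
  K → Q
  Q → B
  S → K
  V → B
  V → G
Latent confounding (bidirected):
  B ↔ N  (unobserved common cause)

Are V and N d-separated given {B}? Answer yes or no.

No — V and N are d-connected given {B}.

Bayes-Ball from V | {B} reaches {G,K,N,Q,S}.
N ∈ reach(V|{B}) ⇒ V ⊥̸ N | {B}.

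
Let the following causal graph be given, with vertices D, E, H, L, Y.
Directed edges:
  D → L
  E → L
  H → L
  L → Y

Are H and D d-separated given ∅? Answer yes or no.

Yes — H ⊥ D | ∅.

Bayes-Ball from H | ∅ reaches {L,Y}.
D ∉ reach(H|∅) ⇒ H ⊥ D | ∅.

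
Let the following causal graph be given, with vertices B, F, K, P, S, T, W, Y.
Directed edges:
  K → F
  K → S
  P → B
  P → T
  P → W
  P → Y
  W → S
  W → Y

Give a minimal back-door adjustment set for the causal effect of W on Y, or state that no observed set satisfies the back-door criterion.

W→Y: minimal back-door set {P}.

desc(W)\{W}={S,Y}; candidates ⊆ {B,F,K,P,T}.
size 0: {}; under {} W still reaches {B,P,T,Y} ∋ Y.
{P}: W⊥Y given {P} in G with W→· removed — back-door holds.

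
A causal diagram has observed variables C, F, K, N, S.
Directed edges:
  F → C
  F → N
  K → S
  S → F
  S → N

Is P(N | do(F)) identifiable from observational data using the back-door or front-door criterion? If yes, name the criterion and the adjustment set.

P(N|do(F)): backdoor, adjust for {S}.

desc(F)\{F}={C,N}; candidates ⊆ {K,S}.
size 0: {}; under {} F still reaches {K,N,S} ∋ N.
{S}: F⊥N given {S} in G with F→· removed — back-door holds.
P(N|do(F)) = Σ_{S} P(N|F,S)·P(S).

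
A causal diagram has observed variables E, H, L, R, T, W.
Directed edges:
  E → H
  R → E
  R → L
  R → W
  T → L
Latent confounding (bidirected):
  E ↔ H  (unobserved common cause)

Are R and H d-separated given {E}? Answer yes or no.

Bayes-Ball from R | {E} reaches {H,L,W}.
H ∈ reach(R|{E}) ⇒ R ⊥̸ H | {E}.

No — R and H are d-connected given {E}.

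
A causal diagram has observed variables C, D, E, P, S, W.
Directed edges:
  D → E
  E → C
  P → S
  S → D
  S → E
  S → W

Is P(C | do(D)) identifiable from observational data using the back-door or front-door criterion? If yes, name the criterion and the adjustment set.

P(C|do(D)): backdoor, adjust for {S}.

desc(D)\{D}={C,E}; candidates ⊆ {P,S,W}.
size 0: {}; under {} D still reaches {C,E,P,S,W} ∋ C.
{S}: D⊥C given {S} in G with D→· removed — back-door holds.
P(C|do(D)) = Σ_{S} P(C|D,S)·P(S).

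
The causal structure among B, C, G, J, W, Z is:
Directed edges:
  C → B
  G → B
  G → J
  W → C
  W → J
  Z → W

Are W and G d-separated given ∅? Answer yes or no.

Bayes-Ball from W | ∅ reaches {B,C,J,Z}.
G ∉ reach(W|∅) ⇒ W ⊥ G | ∅.

Yes — W ⊥ G | ∅.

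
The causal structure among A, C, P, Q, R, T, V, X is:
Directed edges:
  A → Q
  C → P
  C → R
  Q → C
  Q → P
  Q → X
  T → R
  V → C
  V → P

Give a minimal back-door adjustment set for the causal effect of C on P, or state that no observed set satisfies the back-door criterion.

desc(C)\{C}={P,R}; candidates ⊆ {A,Q,T,V,X}.
size 0: {}; under {} C still reaches {A,P,Q,V,X} ∋ P.
size 1: {A}, {Q}, {T} …(+2); under {A} C still reaches {P,Q,V,X} ∋ P.
{Q,V}: C⊥P given {Q,V} in G with C→· removed — back-door holds.

C→P: minimal back-door set {Q, V}.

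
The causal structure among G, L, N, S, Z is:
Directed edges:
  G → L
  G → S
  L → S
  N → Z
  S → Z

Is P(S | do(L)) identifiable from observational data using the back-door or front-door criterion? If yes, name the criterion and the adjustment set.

P(S|do(L)): backdoor, adjust for {G}.

desc(L)\{L}={S,Z}; candidates ⊆ {G,N}.
size 0: {}; under {} L still reaches {G,S,Z} ∋ S.
{G}: L⊥S given {G} in G with L→· removed — back-door holds.
P(S|do(L)) = Σ_{G} P(S|L,G)·P(G).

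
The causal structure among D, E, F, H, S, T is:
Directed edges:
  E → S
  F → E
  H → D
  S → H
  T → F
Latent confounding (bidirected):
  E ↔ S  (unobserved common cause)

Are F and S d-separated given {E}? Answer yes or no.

No — F and S are d-connected given {E}.

Bayes-Ball from F | {E} reaches {D,H,S,T}.
S ∈ reach(F|{E}) ⇒ F ⊥̸ S | {E}.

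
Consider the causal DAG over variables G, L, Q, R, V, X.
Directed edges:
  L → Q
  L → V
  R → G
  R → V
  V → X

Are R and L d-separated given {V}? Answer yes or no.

Bayes-Ball from R | {V} reaches {G,L,Q}.
L ∈ reach(R|{V}) ⇒ R ⊥̸ L | {V}.

No — R and L are d-connected given {V}.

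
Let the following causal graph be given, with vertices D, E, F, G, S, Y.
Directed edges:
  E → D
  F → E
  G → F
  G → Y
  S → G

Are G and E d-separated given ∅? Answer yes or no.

Bayes-Ball from G | ∅ reaches {D,E,F,S,Y}.
E ∈ reach(G|∅) ⇒ G ⊥̸ E | ∅.

No — G and E are d-connected given ∅.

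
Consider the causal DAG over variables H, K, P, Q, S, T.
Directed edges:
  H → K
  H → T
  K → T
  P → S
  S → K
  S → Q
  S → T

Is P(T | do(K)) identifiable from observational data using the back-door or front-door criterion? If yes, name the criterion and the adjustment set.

P(T|do(K)): backdoor, adjust for {H, S}.

desc(K)\{K}={T}; candidates ⊆ {H,P,Q,S}.
size 0: {}; under {} K still reaches {H,P,Q,S,T} ∋ T.
size 1: {H}, {P}, {Q} …(+1); under {H} K still reaches {P,Q,S,T} ∋ T.
{H,S}: K⊥T given {H,S} in G with K→· removed — back-door holds.
P(T|do(K)) = Σ_{H,S} P(T|K,H,S)·P(H,S).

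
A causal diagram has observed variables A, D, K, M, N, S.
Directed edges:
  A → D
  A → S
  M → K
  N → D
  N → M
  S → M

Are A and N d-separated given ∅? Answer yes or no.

Bayes-Ball from A | ∅ reaches {D,K,M,S}.
N ∉ reach(A|∅) ⇒ A ⊥ N | ∅.

Yes — A ⊥ N | ∅.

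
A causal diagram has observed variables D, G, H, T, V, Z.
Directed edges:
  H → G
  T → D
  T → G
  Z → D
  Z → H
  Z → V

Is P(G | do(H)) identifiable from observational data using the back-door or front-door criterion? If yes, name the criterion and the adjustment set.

desc(H)\{H}={G}; candidates ⊆ {D,T,V,Z}.
∅: H⊥G given ∅ in G with H→· removed — back-door holds.
P(G|do(H)) = P(G|H) — no adjustment needed.

P(G|do(H)): backdoor, adjust for ∅.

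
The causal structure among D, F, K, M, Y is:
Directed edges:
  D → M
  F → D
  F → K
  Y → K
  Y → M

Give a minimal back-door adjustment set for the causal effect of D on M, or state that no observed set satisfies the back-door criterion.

D→M: minimal back-door set ∅.

desc(D)\{D}={M}; candidates ⊆ {F,K,Y}.
∅: D⊥M given ∅ in G with D→· removed — back-door holds.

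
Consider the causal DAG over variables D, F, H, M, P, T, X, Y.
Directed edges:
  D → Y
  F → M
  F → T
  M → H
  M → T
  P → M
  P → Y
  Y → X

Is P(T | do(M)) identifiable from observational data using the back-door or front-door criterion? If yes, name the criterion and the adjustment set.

P(T|do(M)): backdoor, adjust for {F}.

desc(M)\{M}={H,T}; candidates ⊆ {D,F,P,X,Y}.
size 0: {}; under {} M still reaches {F,P,T,X,Y} ∋ T.
{F}: M⊥T given {F} in G with M→· removed — back-door holds.
P(T|do(M)) = Σ_{F} P(T|M,F)·P(F).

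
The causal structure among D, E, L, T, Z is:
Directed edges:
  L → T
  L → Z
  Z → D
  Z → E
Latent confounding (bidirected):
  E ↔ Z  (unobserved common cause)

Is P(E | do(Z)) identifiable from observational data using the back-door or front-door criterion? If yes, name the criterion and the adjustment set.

P(E|do(Z)): not identifiable (no BD/FD set).

desc(Z)\{Z}={D,E}; candidates ⊆ {L,T}.
Z↔E: latent back-door arc(s) into Z.
size 0: {}; under {} Z still reaches {E,L,T} ∋ E.
size 1: {L}, {T}; under {L} Z still reaches {E} ∋ E.
size 2: {L,T}; under {L,T} Z still reaches {E} ∋ E.
Z↔E cannot be blocked by any observed set — no back-door set.
No mediator lies on a directed Z→…→E path.
Neither criterion identifies P(E|do(Z)) in this graph.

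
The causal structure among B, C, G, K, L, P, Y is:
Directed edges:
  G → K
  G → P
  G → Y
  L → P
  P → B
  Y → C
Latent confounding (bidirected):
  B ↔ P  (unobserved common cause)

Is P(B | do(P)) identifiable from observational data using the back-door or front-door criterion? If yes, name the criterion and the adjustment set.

desc(P)\{P}={B}; candidates ⊆ {C,G,K,L,Y}.
P↔B: latent back-door arc(s) into P.
size 0: {}; under {} P still reaches {B,C,G,K,L,Y} ∋ B.
size 1: {C}, {G}, {K} …(+2); under {C} P still reaches {B,G,K,L,Y} ∋ B.
size 2: {C,G}, {C,K}, {C,L} …(+7); under {C,G} P still reaches {B,L} ∋ B.
P↔B cannot be blocked by any observed set — no back-door set.
No mediator lies on a directed P→…→B path.
Neither criterion identifies P(B|do(P)) in this graph.

P(B|do(P)): not identifiable (no BD/FD set).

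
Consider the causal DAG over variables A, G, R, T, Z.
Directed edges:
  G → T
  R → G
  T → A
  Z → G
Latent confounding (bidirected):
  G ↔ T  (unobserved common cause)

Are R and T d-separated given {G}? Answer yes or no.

No — R and T are d-connected given {G}.

Bayes-Ball from R | {G} reaches {A,T,Z}.
T ∈ reach(R|{G}) ⇒ R ⊥̸ T | {G}.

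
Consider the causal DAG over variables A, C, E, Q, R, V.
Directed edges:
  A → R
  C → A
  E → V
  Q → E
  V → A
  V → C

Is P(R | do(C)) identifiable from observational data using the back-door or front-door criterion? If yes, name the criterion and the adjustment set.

desc(C)\{C}={A,R}; candidates ⊆ {E,Q,V}.
size 0: {}; under {} C still reaches {A,E,Q,R,V} ∋ R.
{V}: C⊥R given {V} in G with C→· removed — back-door holds.
P(R|do(C)) = Σ_{V} P(R|C,V)·P(V).

P(R|do(C)): backdoor, adjust for {V}.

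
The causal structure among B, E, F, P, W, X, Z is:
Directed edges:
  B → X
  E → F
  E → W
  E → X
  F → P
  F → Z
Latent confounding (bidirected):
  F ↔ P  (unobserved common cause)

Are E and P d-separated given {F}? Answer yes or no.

Bayes-Ball from E | {F} reaches {P,W,X}.
P ∈ reach(E|{F}) ⇒ E ⊥̸ P | {F}.

No — E and P are d-connected given {F}.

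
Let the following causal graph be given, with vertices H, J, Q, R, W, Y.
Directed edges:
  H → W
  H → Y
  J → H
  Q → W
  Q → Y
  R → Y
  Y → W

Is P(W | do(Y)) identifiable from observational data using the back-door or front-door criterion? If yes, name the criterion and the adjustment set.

P(W|do(Y)): backdoor, adjust for {H, Q}.

desc(Y)\{Y}={W}; candidates ⊆ {H,J,Q,R}.
size 0: {}; under {} Y still reaches {H,J,Q,R,W} ∋ W.
size 1: {H}, {J}, {Q} …(+1); under {H} Y still reaches {Q,R,W} ∋ W.
{H,Q}: Y⊥W given {H,Q} in G with Y→· removed — back-door holds.
P(W|do(Y)) = Σ_{H,Q} P(W|Y,H,Q)·P(H,Q).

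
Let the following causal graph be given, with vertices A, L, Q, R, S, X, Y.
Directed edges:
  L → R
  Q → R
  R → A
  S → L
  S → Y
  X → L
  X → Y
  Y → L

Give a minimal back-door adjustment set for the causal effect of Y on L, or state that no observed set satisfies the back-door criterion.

Y→L: minimal back-door set {S, X}.

desc(Y)\{Y}={A,L,R}; candidates ⊆ {Q,S,X}.
size 0: {}; under {} Y still reaches {A,L,R,S,X} ∋ L.
size 1: {Q}, {S}, {X}; under {Q} Y still reaches {A,L,R,S,X} ∋ L.
{S,X}: Y⊥L given {S,X} in G with Y→· removed — back-door holds.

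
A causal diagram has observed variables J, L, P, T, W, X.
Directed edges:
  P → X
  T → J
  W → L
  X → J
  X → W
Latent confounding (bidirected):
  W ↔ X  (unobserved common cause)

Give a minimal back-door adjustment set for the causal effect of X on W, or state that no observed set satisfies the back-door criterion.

desc(X)\{X}={J,L,W}; candidates ⊆ {P,T}.
X↔W: latent back-door arc(s) into X.
size 0: {}; under {} X still reaches {L,P,W} ∋ W.
size 1: {P}, {T}; under {P} X still reaches {L,W} ∋ W.
size 2: {P,T}; under {P,T} X still reaches {L,W} ∋ W.
X↔W cannot be blocked by any observed set — no back-door set.

X→W: no observed back-door set.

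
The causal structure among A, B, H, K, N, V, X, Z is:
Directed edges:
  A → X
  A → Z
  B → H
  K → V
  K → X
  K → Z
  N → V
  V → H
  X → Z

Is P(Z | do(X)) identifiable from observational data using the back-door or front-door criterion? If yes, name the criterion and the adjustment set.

P(Z|do(X)): backdoor, adjust for {A, K}.

desc(X)\{X}={Z}; candidates ⊆ {A,B,H,K,N,V}.
size 0: {}; under {} X still reaches {A,H,K,V,Z} ∋ Z.
size 1: {A}, {B}, {H} …(+3); under {A} X still reaches {H,K,V,Z} ∋ Z.
{A,K}: X⊥Z given {A,K} in G with X→· removed — back-door holds.
P(Z|do(X)) = Σ_{A,K} P(Z|X,A,K)·P(A,K).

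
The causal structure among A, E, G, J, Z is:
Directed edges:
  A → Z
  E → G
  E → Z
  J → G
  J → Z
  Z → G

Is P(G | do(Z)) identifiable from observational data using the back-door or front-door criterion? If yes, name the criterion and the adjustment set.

P(G|do(Z)): backdoor, adjust for {E, J}.

desc(Z)\{Z}={G}; candidates ⊆ {A,E,J}.
size 0: {}; under {} Z still reaches {A,E,G,J} ∋ G.
size 1: {A}, {E}, {J}; under {A} Z still reaches {E,G,J} ∋ G.
{E,J}: Z⊥G given {E,J} in G with Z→· removed — back-door holds.
P(G|do(Z)) = Σ_{E,J} P(G|Z,E,J)·P(E,J).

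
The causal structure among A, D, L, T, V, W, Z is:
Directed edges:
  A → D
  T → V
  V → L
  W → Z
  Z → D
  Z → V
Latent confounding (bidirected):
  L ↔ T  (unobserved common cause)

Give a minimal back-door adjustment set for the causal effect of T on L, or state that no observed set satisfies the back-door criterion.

T→L: no observed back-door set.

desc(T)\{T}={L,V}; candidates ⊆ {A,D,W,Z}.
T↔L: latent back-door arc(s) into T.
size 0: {}; under {} T still reaches {L} ∋ L.
size 1: {A}, {D}, {W} …(+1); under {A} T still reaches {L} ∋ L.
size 2: {A,D}, {A,W}, {A,Z} …(+3); under {A,D} T still reaches {L} ∋ L.
T↔L cannot be blocked by any observed set — no back-door set.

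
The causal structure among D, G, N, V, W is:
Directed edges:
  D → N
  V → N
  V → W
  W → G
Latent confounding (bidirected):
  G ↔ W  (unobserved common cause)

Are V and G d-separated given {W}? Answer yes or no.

No — V and G are d-connected given {W}.

Bayes-Ball from V | {W} reaches {G,N}.
G ∈ reach(V|{W}) ⇒ V ⊥̸ G | {W}.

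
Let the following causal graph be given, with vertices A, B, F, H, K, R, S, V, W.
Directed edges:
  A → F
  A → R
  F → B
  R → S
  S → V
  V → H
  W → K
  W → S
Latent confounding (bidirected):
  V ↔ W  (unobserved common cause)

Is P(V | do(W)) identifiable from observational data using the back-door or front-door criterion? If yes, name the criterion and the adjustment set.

P(V|do(W)): frontdoor, adjust for {S}.

desc(W)\{W}={H,K,S,V}; candidates ⊆ {A,B,F,R}.
W↔V: latent back-door arc(s) into W.
size 0: {}; under {} W still reaches {H,V} ∋ V.
size 1: {A}, {B}, {F} …(+1); under {A} W still reaches {H,V} ∋ V.
size 2: {A,B}, {A,F}, {A,R} …(+3); under {A,B} W still reaches {H,V} ∋ V.
W↔V cannot be blocked by any observed set — no back-door set.
{S}: (i) intercepts every directed W→V path; (ii) no back-door W→{S}; (iii) {W} blocks every back-door {S}→V. Front-door holds.
P(V|do(W)) = Σ_{S} P(S|W) Σ_{W'} P(V|S,W')P(W').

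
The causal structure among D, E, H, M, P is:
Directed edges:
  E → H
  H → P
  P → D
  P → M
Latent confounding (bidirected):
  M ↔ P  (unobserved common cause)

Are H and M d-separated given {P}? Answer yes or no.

Bayes-Ball from H | {P} reaches {E,M}.
M ∈ reach(H|{P}) ⇒ H ⊥̸ M | {P}.

No — H and M are d-connected given {P}.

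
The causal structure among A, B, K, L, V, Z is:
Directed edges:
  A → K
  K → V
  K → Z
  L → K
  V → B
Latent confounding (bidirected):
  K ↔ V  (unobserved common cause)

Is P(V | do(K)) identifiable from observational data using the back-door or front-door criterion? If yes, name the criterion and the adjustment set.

desc(K)\{K}={B,V,Z}; candidates ⊆ {A,L}.
K↔V: latent back-door arc(s) into K.
size 0: {}; under {} K still reaches {A,B,L,V} ∋ V.
size 1: {A}, {L}; under {A} K still reaches {B,L,V} ∋ V.
size 2: {A,L}; under {A,L} K still reaches {B,V} ∋ V.
K↔V cannot be blocked by any observed set — no back-door set.
No mediator lies on a directed K→…→V path.
Neither criterion identifies P(V|do(K)) in this graph.

P(V|do(K)): not identifiable (no BD/FD set).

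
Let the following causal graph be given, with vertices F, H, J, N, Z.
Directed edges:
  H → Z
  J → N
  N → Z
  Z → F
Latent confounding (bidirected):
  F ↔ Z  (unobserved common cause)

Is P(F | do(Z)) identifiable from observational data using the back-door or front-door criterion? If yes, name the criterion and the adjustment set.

P(F|do(Z)): not identifiable (no BD/FD set).

desc(Z)\{Z}={F}; candidates ⊆ {H,J,N}.
Z↔F: latent back-door arc(s) into Z.
size 0: {}; under {} Z still reaches {F,H,J,N} ∋ F.
size 1: {H}, {J}, {N}; under {H} Z still reaches {F,J,N} ∋ F.
size 2: {H,J}, {H,N}, {J,N}; under {H,J} Z still reaches {F,N} ∋ F.
Z↔F cannot be blocked by any observed set — no back-door set.
No mediator lies on a directed Z→…→F path.
Neither criterion identifies P(F|do(Z)) in this graph.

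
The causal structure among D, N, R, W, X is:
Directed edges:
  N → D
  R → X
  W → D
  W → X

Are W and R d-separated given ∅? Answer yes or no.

Yes — W ⊥ R | ∅.

Bayes-Ball from W | ∅ reaches {D,X}.
R ∉ reach(W|∅) ⇒ W ⊥ R | ∅.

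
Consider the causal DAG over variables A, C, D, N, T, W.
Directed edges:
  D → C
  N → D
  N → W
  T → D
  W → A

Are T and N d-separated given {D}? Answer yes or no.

Bayes-Ball from T | {D} reaches {A,N,W}.
N ∈ reach(T|{D}) ⇒ T ⊥̸ N | {D}.

No — T and N are d-connected given {D}.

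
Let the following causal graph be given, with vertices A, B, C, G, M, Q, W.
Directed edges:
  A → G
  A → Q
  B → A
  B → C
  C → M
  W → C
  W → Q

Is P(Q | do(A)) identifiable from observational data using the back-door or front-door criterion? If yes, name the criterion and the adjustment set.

P(Q|do(A)): backdoor, adjust for ∅.

desc(A)\{A}={G,Q}; candidates ⊆ {B,C,M,W}.
∅: A⊥Q given ∅ in G with A→· removed — back-door holds.
P(Q|do(A)) = P(Q|A) — no adjustment needed.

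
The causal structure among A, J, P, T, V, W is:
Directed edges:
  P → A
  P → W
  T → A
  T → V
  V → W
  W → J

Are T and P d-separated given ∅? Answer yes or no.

Bayes-Ball from T | ∅ reaches {A,J,V,W}.
P ∉ reach(T|∅) ⇒ T ⊥ P | ∅.

Yes — T ⊥ P | ∅.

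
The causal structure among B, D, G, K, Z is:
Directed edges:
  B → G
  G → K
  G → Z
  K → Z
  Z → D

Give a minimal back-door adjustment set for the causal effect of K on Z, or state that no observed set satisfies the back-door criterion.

K→Z: minimal back-door set {G}.

desc(K)\{K}={D,Z}; candidates ⊆ {B,G}.
size 0: {}; under {} K still reaches {B,D,G,Z} ∋ Z.
{G}: K⊥Z given {G} in G with K→· removed — back-door holds.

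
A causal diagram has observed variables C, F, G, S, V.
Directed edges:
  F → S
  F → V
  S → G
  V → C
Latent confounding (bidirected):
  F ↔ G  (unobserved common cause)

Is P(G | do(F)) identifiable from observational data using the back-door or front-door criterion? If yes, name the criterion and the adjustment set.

desc(F)\{F}={C,G,S,V}; candidates ⊆ {—}.
F↔G: latent back-door arc(s) into F.
size 0: {}; under {} F still reaches {G} ∋ G.
F↔G cannot be blocked by any observed set — no back-door set.
{S}: (i) intercepts every directed F→G path; (ii) no back-door F→{S}; (iii) {F} blocks every back-door {S}→G. Front-door holds.
P(G|do(F)) = Σ_{S} P(S|F) Σ_{F'} P(G|S,F')P(F').

P(G|do(F)): frontdoor, adjust for {S}.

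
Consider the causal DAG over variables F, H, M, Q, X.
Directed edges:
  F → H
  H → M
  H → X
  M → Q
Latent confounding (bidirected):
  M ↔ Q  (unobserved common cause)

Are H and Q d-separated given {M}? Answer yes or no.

No — H and Q are d-connected given {M}.

Bayes-Ball from H | {M} reaches {F,Q,X}.
Q ∈ reach(H|{M}) ⇒ H ⊥̸ Q | {M}.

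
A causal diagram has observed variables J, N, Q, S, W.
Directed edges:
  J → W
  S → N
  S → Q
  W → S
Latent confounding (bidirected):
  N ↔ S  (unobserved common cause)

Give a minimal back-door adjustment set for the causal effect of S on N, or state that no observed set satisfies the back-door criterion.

S→N: no observed back-door set.

desc(S)\{S}={N,Q}; candidates ⊆ {J,W}.
S↔N: latent back-door arc(s) into S.
size 0: {}; under {} S still reaches {J,N,W} ∋ N.
size 1: {J}, {W}; under {J} S still reaches {N,W} ∋ N.
size 2: {J,W}; under {J,W} S still reaches {N} ∋ N.
S↔N cannot be blocked by any observed set — no back-door set.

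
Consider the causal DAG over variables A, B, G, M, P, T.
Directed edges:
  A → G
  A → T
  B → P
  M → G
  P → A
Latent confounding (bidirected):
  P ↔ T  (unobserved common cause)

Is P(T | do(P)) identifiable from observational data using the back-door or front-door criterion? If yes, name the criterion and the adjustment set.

P(T|do(P)): frontdoor, adjust for {A}.

desc(P)\{P}={A,G,T}; candidates ⊆ {B,M}.
P↔T: latent back-door arc(s) into P.
size 0: {}; under {} P still reaches {B,T} ∋ T.
size 1: {B}, {M}; under {B} P still reaches {T} ∋ T.
size 2: {B,M}; under {B,M} P still reaches {T} ∋ T.
P↔T cannot be blocked by any observed set — no back-door set.
{A}: (i) intercepts every directed P→T path; (ii) no back-door P→{A}; (iii) {P} blocks every back-door {A}→T. Front-door holds.
P(T|do(P)) = Σ_{A} P(A|P) Σ_{P'} P(T|A,P')P(P').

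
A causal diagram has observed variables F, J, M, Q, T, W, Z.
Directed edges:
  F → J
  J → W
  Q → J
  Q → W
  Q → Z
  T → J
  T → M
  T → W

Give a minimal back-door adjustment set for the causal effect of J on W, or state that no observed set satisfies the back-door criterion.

J→W: minimal back-door set {Q, T}.

desc(J)\{J}={W}; candidates ⊆ {F,M,Q,T,Z}.
size 0: {}; under {} J still reaches {F,M,Q,T,W,Z} ∋ W.
size 1: {F}, {M}, {Q} …(+2); under {F} J still reaches {M,Q,T,W,Z} ∋ W.
{Q,T}: J⊥W given {Q,T} in G with J→· removed — back-door holds.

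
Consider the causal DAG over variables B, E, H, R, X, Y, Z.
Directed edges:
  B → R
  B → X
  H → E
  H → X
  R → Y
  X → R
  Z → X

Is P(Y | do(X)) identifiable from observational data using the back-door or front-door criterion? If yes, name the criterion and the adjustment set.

P(Y|do(X)): backdoor, adjust for {B}.

desc(X)\{X}={R,Y}; candidates ⊆ {B,E,H,Z}.
size 0: {}; under {} X still reaches {B,E,H,R,Y,Z} ∋ Y.
{B}: X⊥Y given {B} in G with X→· removed — back-door holds.
P(Y|do(X)) = Σ_{B} P(Y|X,B)·P(B).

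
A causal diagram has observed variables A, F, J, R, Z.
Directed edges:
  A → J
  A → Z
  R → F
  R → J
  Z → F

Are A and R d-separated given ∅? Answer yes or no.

Yes — A ⊥ R | ∅.

Bayes-Ball from A | ∅ reaches {F,J,Z}.
R ∉ reach(A|∅) ⇒ A ⊥ R | ∅.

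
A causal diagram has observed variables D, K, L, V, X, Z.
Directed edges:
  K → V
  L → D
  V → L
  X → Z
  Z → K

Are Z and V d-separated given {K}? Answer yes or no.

Bayes-Ball from Z | {K} reaches {X}.
V ∉ reach(Z|{K}) ⇒ Z ⊥ V | {K}.

Yes — Z ⊥ V | {K}.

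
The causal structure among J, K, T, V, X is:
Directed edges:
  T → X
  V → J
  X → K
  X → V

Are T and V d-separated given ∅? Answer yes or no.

Bayes-Ball from T | ∅ reaches {J,K,V,X}.
V ∈ reach(T|∅) ⇒ T ⊥̸ V | ∅.

No — T and V are d-connected given ∅.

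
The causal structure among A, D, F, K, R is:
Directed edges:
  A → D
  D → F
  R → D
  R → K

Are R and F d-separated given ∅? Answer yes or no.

No — R and F are d-connected given ∅.

Bayes-Ball from R | ∅ reaches {D,F,K}.
F ∈ reach(R|∅) ⇒ R ⊥̸ F | ∅.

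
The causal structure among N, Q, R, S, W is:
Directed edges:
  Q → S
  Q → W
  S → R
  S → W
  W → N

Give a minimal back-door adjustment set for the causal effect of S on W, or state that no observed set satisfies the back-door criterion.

desc(S)\{S}={N,R,W}; candidates ⊆ {Q}.
size 0: {}; under {} S still reaches {N,Q,W} ∋ W.
{Q}: S⊥W given {Q} in G with S→· removed — back-door holds.

S→W: minimal back-door set {Q}.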